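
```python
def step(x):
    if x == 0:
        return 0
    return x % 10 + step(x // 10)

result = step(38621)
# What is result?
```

Sum of digits of 38621: 1 + 2 + 6 + 8 + 3 = 20

Answer: 20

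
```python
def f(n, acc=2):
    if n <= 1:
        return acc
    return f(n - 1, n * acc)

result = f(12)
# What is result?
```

Accumulator trace (n, acc): (12, 2) -> (11, 24) -> (10, 264) -> (9, 2640) -> (8, 23760) -> (7, 190080) -> (6, 1330560) -> (5, 7983360) -> (4, 39916800) -> (3, 159667200) -> (2, 479001600) -> (1, 958003200) -> return 958003200

Answer: 958003200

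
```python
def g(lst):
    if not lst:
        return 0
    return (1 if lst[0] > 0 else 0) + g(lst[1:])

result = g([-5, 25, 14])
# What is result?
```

Count of positive elements in [-5, 25, 14] = 2

Answer: 2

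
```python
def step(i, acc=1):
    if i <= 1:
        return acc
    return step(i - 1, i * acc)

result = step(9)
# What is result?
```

Accumulator trace (n, acc): (9, 1) -> (8, 9) -> (7, 72) -> (6, 504) -> (5, 3024) -> (4, 15120) -> (3, 60480) -> (2, 181440) -> (1, 362880) -> return 362880

Answer: 362880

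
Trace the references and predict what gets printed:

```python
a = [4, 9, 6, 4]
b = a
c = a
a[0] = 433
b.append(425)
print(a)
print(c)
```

Key concept: multiple aliases.
Step by step:
`a = [4, 9, 6, 4]` → a = [4, 9, 6, 4]
`b = a` → b = [4, 9, 6, 4] (same object as a)
`c = a` → c = [4, 9, 6, 4] (same object as a, b)
`a[0] = 433` → a = [433, 9, 6, 4] (same object as b, c); b = [433, 9, 6, 4] (same object as a, c); c = [433, 9, 6, 4] (same object as a, b)
`b.append(425)` → a = [433, 9, 6, 4, 425] (same object as b, c); b = [433, 9, 6, 4, 425] (same object as a, c); c = [433, 9, 6, 4, 425] (same object as a, b)
`print(a)` → prints [433, 9, 6, 4, 425]
`print(c)` → prints [433, 9, 6, 4, 425]

Answer:
[433, 9, 6, 4, 425]
[433, 9, 6, 4, 425]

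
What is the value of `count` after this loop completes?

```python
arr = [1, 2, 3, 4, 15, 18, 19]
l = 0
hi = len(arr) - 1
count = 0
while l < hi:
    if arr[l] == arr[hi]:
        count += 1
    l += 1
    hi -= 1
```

Count matching pairs from ends
`count` takes the values: 0

Answer: 0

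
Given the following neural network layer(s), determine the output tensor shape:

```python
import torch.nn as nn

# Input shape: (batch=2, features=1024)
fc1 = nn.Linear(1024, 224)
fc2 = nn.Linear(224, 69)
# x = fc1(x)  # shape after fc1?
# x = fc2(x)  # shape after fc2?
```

Input: (2, 1024) -> after fc1: (2, 224) -> Output: (2, 69)

Answer: (2, 69)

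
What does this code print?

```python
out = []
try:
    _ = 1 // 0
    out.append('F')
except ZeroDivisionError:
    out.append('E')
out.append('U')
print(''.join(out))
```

Execution trace: 'E' (except ZeroDivisionError) → 'U' (after the try/except). Output: EU

Answer: EU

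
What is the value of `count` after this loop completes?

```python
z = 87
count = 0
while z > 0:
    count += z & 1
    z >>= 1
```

Count set bits in 87 (binary: 0b1010111)
`count` takes the values: 0 → 1 → 2 → 3 → 4 → 5

Answer: 5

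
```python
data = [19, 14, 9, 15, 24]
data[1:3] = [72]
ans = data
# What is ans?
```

Trace:
`data = [19, 14, 9, 15, 24]` → data = [19, 14, 9, 15, 24]
`data[1:3] = [72]` → data = [19, 72, 15, 24]
`ans = data` → ans = [19, 72, 15, 24]
So ans = [19, 72, 15, 24]

Answer: [19, 72, 15, 24]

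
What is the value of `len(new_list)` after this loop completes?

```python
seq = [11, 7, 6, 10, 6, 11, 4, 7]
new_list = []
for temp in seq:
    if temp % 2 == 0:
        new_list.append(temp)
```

Count even numbers in [11, 7, 6, 10, 6, 11, 4, 7]
`new_list` takes the values: [] → [6] → [6, 10] → [6, 10, 6] → [6, 10, 6, 4]
So `len(new_list)` = 4

Answer: 4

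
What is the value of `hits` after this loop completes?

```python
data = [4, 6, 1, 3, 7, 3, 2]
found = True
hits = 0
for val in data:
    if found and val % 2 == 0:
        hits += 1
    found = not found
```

Count even values at even positions
`hits` takes the values: 0 → 1 → 2

Answer: 2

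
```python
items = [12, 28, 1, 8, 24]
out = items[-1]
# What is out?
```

Trace:
`items = [12, 28, 1, 8, 24]` → items = [12, 28, 1, 8, 24]
`out = items[-1]` → out = 24
So out = 24

Answer: 24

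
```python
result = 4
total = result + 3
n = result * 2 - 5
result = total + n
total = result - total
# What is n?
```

Trace:
`result = 4` → result = 4
`total = result + 3` → total = 7
`n = result * 2 - 5` → n = 3
`result = total + n` → result = 10
`total = result - total` → total = 3
So n = 3

Answer: 3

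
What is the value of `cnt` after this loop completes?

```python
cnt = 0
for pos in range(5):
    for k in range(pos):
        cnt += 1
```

Triangle number: 0+1+2+...+4
`cnt` takes the values: 0 → 1 → 2 → 3 → 4 → 5 → 6 → 7 → 8 → 9 → 10

Answer: 10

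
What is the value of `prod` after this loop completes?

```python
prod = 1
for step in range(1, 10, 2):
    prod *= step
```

Product of 1, 3, 5, ... up to 9
`prod` takes the values: 1 → 3 → 15 → 105 → 945

Answer: 945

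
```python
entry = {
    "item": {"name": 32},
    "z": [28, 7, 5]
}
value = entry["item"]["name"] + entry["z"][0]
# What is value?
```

Trace:
`entry = { ...` → entry = {'item': {'name': 32}, 'z': [28, 7, 5]}
`value = entry["item"]["name"] + entry["z"][0]` → value = 60
So value = 60

Answer: 60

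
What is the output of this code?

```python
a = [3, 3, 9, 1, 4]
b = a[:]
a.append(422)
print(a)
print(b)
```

Key concept: slice [:] creates copy.
Step by step:
`a = [3, 3, 9, 1, 4]` → a = [3, 3, 9, 1, 4]
`b = a[:]` → b = [3, 3, 9, 1, 4]
`a.append(422)` → a = [3, 3, 9, 1, 4, 422]
`print(a)` → prints [3, 3, 9, 1, 4, 422]
`print(b)` → prints [3, 3, 9, 1, 4]

Answer:
[3, 3, 9, 1, 4, 422]
[3, 3, 9, 1, 4]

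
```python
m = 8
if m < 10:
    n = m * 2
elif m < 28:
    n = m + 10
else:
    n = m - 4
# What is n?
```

Trace:
`m = 8` → m = 8
`if m < 10: ...` → m < 10 is True → n = 16
So n = 16

Answer: 16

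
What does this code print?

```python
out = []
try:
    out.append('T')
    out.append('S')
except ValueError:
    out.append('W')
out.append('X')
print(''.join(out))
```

Execution trace: 'T' (try body) → 'S' (try body, no exception) → 'X' (after the try/except). Output: TSX

Answer: TSX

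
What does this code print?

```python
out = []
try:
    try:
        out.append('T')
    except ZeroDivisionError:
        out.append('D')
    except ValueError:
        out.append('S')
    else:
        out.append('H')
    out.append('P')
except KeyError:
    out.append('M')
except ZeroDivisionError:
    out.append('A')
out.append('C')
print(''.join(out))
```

Execution trace: 'T' (inner try body, no exception) → 'H' (inner else) → 'P' (try body, no exception) → 'C' (after the try/except). Output: THPC

Answer: THPC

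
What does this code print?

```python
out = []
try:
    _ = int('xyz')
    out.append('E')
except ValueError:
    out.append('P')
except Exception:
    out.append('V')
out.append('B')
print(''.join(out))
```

Execution trace: 'P' (except ValueError) → 'B' (after the try/except). Output: PB

Answer: PB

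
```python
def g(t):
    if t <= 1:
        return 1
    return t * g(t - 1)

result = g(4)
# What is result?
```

g(4) = 4 * 3 * 2 * 1 = 24

Answer: 24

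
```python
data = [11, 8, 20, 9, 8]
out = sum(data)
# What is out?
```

Trace:
`data = [11, 8, 20, 9, 8]` → data = [11, 8, 20, 9, 8]
`out = sum(data)` → out = 56
So out = 56

Answer: 56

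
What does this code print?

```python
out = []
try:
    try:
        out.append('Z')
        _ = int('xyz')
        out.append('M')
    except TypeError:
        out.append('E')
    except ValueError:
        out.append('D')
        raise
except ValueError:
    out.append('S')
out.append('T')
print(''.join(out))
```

Execution trace: 'Z' (inner try body) → 'D' (inner except ValueError) → 'S' (outer except ValueError) → 'T' (after the try/except). Output: ZDST

Answer: ZDST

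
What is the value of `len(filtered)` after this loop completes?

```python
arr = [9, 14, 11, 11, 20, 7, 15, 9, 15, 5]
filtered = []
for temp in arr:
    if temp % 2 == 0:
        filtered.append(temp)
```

Count even numbers in [9, 14, 11, 11, 20, 7, 15, 9, 15, 5]
`filtered` takes the values: [] → [14] → [14, 20]
So `len(filtered)` = 2

Answer: 2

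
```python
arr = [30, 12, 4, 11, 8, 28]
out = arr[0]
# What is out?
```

Trace:
`arr = [30, 12, 4, 11, 8, 28]` → arr = [30, 12, 4, 11, 8, 28]
`out = arr[0]` → out = 30
So out = 30

Answer: 30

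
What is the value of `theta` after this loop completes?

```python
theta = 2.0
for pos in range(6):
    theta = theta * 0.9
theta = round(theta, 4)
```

Exponential decay: 2.0 * 0.9^6
`theta` takes the values: 2.0 → 1.8 → 1.62 → 1.458 → 1.3122 → 1.18098 → 1.062882 → 1.0629

Answer: 1.0629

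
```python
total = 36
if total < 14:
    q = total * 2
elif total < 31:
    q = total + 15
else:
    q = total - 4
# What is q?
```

Trace:
`total = 36` → total = 36
`if total < 14: ...` → total < 14 is False, total < 31 is False, take else branch → q = 32
So q = 32

Answer: 32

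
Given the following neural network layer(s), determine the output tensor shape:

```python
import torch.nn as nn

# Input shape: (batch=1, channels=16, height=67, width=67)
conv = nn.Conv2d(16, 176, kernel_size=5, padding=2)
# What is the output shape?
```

Input: (1, 16, 67, 67) -> Output: (1, 176, 67, 67)

Answer: (1, 176, 67, 67)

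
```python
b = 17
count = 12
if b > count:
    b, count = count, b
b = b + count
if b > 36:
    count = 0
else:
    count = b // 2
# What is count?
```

Trace:
`b = 17` → b = 17
`count = 12` → count = 12
`if b > count: ...` → b > count is True → b = 12; count = 17
`b = b + count` → b = 29
`if b > 36: ...` → b > 36 is False, take else branch → count = 14
So count = 14

Answer: 14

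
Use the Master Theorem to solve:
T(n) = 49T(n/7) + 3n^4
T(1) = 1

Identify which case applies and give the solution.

a=49, b=7, f(n)=3n^4. log_7(49) = 2. Since c=4 > 2 and the regularity condition holds (49(n/7)^4 = (49/7^4)n^4 with 49/7^4 < 1), Case 3 applies: T(n) = Θ(f(n)) = O(n^4).

Answer: O(n^4) - Case 3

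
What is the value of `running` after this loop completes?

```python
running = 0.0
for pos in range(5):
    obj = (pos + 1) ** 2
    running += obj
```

Sum of squared losses 1² + 2² + ... + 5²
`running` takes the values: 0.0 → 1.0 → 5.0 → 14.0 → 30.0 → 55.0

Answer: 55.0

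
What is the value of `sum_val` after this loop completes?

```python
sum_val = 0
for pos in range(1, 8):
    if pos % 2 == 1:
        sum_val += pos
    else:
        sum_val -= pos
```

Add odd, subtract even
`sum_val` takes the values: 0 → 1 → -1 → 2 → -2 → 3 → -3 → 4

Answer: 4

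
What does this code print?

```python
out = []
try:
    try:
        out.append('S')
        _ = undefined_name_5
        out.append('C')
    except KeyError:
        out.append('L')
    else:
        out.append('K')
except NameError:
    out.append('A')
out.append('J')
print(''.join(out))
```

Execution trace: 'S' (try body) → 'A' (outer except NameError) → 'J' (after the try/except). Output: SAJ

Answer: SAJ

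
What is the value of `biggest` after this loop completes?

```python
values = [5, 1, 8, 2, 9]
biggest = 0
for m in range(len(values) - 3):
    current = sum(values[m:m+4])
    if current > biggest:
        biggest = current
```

Max sum of 4-element window in [5, 1, 8, 2, 9]
`biggest` takes the values: 0 → 16 → 20

Answer: 20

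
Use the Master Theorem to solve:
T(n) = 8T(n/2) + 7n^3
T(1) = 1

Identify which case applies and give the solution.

a=8, b=2, f(n)=7n^3. log_2(8) = 3. Since c=3 = 3, Case 2 applies: T(n) = Θ(n^log_b(a) · log n) = O(n^3 log n).

Answer: O(n^3 log n) - Case 2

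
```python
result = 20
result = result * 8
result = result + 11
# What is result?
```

Trace:
`result = 20` → result = 20
`result = result * 8` → result = 160
`result = result + 11` → result = 171
So result = 171

Answer: 171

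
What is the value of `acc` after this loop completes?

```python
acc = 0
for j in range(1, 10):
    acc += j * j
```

Sum of squares 1² to 9² = 285
`acc` takes the values: 0 → 1 → 5 → 14 → 30 → 55 → 91 → 140 → 204 → 285

Answer: 285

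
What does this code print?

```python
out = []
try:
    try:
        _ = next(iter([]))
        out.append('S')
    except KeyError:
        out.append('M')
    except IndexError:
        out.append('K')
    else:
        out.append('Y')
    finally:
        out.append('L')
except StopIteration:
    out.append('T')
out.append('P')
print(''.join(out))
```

Execution trace: 'L' (finally) → 'T' (outer except StopIteration) → 'P' (after the try/except). Output: LTP

Answer: LTP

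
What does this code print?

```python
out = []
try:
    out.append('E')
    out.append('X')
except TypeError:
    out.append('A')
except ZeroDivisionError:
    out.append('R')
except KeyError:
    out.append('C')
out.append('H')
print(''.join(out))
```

Execution trace: 'E' (try body) → 'X' (try body, no exception) → 'H' (after the try/except). Output: EXH

Answer: EXH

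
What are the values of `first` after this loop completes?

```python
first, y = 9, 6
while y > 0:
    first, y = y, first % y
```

GCD of 9 and 6
`first` takes the values: 9 → 6 → 3

Answer: 3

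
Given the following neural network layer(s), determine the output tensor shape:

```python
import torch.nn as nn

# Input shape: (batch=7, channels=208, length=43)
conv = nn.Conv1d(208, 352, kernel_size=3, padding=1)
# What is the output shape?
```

Input: (7, 208, 43) -> Output: (7, 352, 43)

Answer: (7, 352, 43)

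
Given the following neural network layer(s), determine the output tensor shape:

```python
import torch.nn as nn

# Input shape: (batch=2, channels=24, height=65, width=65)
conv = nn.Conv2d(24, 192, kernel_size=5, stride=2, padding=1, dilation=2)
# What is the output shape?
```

Input: (2, 24, 65, 65) -> Output: (2, 192, 30, 30)

Answer: (2, 192, 30, 30)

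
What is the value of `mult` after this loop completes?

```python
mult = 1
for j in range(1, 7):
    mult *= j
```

6! = 720
`mult` takes the values: 1 → 2 → 6 → 24 → 120 → 720

Answer: 720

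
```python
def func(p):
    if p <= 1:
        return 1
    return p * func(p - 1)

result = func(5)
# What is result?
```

func(5) = 5 * 4 * 3 * 2 * 1 = 120

Answer: 120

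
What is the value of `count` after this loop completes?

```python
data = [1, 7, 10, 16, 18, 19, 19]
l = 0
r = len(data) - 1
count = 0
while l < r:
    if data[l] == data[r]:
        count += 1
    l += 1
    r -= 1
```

Count matching pairs from ends
`count` takes the values: 0

Answer: 0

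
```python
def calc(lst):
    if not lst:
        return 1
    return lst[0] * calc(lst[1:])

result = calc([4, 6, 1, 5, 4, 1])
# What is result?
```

Product over [4, 6, 1, 5, 4, 1] = 4 * 6 * 1 * 5 * 4 * 1 = 480

Answer: 480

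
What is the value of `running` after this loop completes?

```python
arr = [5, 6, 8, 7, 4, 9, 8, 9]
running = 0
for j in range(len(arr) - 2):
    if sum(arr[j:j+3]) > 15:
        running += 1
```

Count windows with sum > 15
`running` takes the values: 0 → 1 → 2 → 3 → 4 → 5 → 6

Answer: 6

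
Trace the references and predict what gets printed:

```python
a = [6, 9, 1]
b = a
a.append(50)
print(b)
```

Key concept: basic list aliasing.
Step by step:
`a = [6, 9, 1]` → a = [6, 9, 1]
`b = a` → b = [6, 9, 1] (same object as a)
`a.append(50)` → a = [6, 9, 1, 50] (same object as b); b = [6, 9, 1, 50] (same object as a)
`print(b)` → prints [6, 9, 1, 50]

Answer: [6, 9, 1, 50]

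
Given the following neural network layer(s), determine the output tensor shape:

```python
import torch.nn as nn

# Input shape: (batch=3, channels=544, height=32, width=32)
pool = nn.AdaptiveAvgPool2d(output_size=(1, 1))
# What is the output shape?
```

Input: (3, 544, 32, 32) -> Output: (3, 544, 1, 1)

Answer: (3, 544, 1, 1)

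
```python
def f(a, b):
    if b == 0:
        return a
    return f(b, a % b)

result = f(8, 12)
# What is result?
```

f(8, 12) -> f(12, 8) -> f(8, 4) -> f(4, 0) -> 4

Answer: 4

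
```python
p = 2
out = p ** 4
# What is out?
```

Trace:
`p = 2` → p = 2
`out = p ** 4` → out = 16
So out = 16

Answer: 16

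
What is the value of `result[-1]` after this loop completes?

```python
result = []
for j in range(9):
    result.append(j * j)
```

Last element of squares 0 to 8
`result` takes the values: [] → [0] → [0, 1] → [0, 1, 4] → [0, 1, 4, 9] → [0, 1, 4, 9, 16] → [0, 1, 4, 9, 16, 25] → [0, 1, 4, 9, 16, 25, 36] → [0, 1, 4, 9, 16, 25, 36, 49] → [0, 1, 4, 9, 16, 25, 36, 49, 64]
So `result[-1]` = 64

Answer: 64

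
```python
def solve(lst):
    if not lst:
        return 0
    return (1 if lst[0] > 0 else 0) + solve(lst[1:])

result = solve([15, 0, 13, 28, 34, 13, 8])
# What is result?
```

Count of positive elements in [15, 0, 13, 28, 34, 13, 8] = 6

Answer: 6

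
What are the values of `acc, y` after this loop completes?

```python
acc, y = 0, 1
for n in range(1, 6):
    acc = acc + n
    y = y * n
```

Sum and factorial of 1 to 5
`acc, y` takes the values: (0, 1) → (1, 1) → (3, 1) → (3, 2) → (6, 2) → (6, 6) → (10, 6) → (10, 24) → (15, 24) → (15, 120)

Answer: 15, 120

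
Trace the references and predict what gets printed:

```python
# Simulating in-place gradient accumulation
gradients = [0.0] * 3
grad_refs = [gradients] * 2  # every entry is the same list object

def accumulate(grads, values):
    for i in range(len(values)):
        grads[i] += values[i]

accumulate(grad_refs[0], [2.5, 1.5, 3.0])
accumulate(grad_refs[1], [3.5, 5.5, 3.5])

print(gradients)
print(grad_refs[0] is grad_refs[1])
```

Key concept: gradient accumulation aliasing.
Step by step:
`gradients = [0.0] * 3` → gradients = [0.0, 0.0, 0.0]
`grad_refs = [gradients] * 2` → grad_refs = [[0.0, 0.0, 0.0], [0.0, 0.0, 0.0]]
`accumulate(grad_refs[0], [2.5, 1.5, 3.0])` → gradients = [2.5, 1.5, 3.0]; grad_refs = [[2.5, 1.5, 3.0], [2.5, 1.5, 3.0]]
`accumulate(grad_refs[1], [3.5, 5.5, 3.5])` → gradients = [6.0, 7.0, 6.5]; grad_refs = [[6.0, 7.0, 6.5], [6.0, 7.0, 6.5]]
`print(gradients)` → prints [6.0, 7.0, 6.5]
`print(grad_refs[0] is grad_refs[1])` → prints True

Answer:
[6.0, 7.0, 6.5]
True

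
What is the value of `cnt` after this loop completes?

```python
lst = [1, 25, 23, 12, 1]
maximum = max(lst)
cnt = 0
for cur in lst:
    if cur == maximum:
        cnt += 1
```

Count of max value 25 in [1, 25, 23, 12, 1]
`cnt` takes the values: 0 → 1

Answer: 1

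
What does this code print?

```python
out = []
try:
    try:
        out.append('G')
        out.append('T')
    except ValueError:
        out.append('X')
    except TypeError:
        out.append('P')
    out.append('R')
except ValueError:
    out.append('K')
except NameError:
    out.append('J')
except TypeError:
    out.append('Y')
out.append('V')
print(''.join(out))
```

Execution trace: 'G' (inner try body) → 'T' (inner try body, no exception) → 'R' (try body, no exception) → 'V' (after the try/except). Output: GTRV

Answer: GTRV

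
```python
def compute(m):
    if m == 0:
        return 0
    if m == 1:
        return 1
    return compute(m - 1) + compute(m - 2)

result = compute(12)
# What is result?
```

Build up from base cases: compute(0)=0, compute(1)=1, compute(2)=1, compute(3)=2, compute(4)=3, compute(5)=5, compute(6)=8, ..., compute(12)=144

Answer: 144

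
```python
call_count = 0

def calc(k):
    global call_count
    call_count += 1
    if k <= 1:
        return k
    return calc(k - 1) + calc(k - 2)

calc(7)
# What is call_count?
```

Calls(k) = 1 + Calls(k-1) + Calls(k-2); Calls(0)=Calls(1)=1. For k=7 this gives 41.

Answer: 41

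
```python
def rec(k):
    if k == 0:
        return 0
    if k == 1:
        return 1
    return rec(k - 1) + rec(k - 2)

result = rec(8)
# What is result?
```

Build up from base cases: rec(0)=0, rec(1)=1, rec(2)=1, rec(3)=2, rec(4)=3, rec(5)=5, rec(6)=8, ..., rec(8)=21

Answer: 21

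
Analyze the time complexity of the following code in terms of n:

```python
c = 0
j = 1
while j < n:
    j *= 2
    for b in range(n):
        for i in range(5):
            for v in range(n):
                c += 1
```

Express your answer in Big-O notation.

Each loop level contributes: log n × n × 1 × n. Multiplying the contributions gives O(n^2 log n).

Answer: O(n^2 log n)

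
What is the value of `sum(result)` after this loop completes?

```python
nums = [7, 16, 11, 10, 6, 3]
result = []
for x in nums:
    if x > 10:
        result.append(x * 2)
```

Sum of doubled values > 10
`result` takes the values: [] → [32] → [32, 22]
So `sum(result)` = 54

Answer: 54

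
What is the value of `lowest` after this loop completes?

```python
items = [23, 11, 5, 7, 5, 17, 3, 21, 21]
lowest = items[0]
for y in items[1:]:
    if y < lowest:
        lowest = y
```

Minimum of [23, 11, 5, 7, 5, 17, 3, 21, 21]
`lowest` takes the values: 23 → 11 → 5 → 3

Answer: 3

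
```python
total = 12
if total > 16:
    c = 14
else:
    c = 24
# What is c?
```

Trace:
`total = 12` → total = 12
`if total > 16: ...` → total > 16 is False, take else branch → c = 24
So c = 24

Answer: 24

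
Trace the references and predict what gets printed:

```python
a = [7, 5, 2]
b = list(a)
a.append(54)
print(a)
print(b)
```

Key concept: list() constructor creates copy.
Step by step:
`a = [7, 5, 2]` → a = [7, 5, 2]
`b = list(a)` → b = [7, 5, 2]
`a.append(54)` → a = [7, 5, 2, 54]
`print(a)` → prints [7, 5, 2, 54]
`print(b)` → prints [7, 5, 2]

Answer:
[7, 5, 2, 54]
[7, 5, 2]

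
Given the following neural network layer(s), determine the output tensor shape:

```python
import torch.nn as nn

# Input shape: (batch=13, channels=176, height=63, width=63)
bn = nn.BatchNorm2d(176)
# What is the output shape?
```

Input: (13, 176, 63, 63) -> Output: (13, 176, 63, 63)

Answer: (13, 176, 63, 63)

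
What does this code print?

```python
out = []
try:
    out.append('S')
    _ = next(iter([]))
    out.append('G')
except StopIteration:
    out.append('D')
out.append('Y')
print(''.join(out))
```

Execution trace: 'S' (try body) → 'D' (except StopIteration) → 'Y' (after the try/except). Output: SDY

Answer: SDY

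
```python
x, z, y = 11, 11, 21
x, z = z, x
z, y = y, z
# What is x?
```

Trace:
`x, z, y = 11, 11, 21` → x = 11; z = 11; y = 21
`x, z = z, x` → x = 11; z = 11
`z, y = y, z` → z = 21; y = 11
So x = 11

Answer: 11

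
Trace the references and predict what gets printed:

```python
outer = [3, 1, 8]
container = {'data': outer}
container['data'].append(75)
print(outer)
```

Key concept: dict holds reference to list.
Step by step:
`outer = [3, 1, 8]` → outer = [3, 1, 8]
`container = {'data': outer}` → container = {'data': [3, 1, 8]}
`container['data'].append(75)` → outer = [3, 1, 8, 75]; container = {'data': [3, 1, 8, 75]}
`print(outer)` → prints [3, 1, 8, 75]

Answer: [3, 1, 8, 75]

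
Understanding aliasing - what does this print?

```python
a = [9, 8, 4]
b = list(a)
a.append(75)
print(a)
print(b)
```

Key concept: list() constructor creates copy.
Step by step:
`a = [9, 8, 4]` → a = [9, 8, 4]
`b = list(a)` → b = [9, 8, 4]
`a.append(75)` → a = [9, 8, 4, 75]
`print(a)` → prints [9, 8, 4, 75]
`print(b)` → prints [9, 8, 4]

Answer:
[9, 8, 4, 75]
[9, 8, 4]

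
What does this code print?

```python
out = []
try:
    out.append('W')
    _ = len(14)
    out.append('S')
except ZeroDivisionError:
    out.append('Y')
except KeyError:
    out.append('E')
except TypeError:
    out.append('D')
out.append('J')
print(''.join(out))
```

Execution trace: 'W' (try body) → 'D' (except TypeError) → 'J' (after the try/except). Output: WDJ

Answer: WDJ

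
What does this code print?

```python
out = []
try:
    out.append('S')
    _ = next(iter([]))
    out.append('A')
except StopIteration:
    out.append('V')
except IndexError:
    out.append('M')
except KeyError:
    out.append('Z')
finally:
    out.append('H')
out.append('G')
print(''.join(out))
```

Execution trace: 'S' (try body) → 'V' (except StopIteration) → 'H' (finally) → 'G' (after the try/except). Output: SVHG

Answer: SVHG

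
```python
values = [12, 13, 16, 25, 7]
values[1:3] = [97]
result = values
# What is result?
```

Trace:
`values = [12, 13, 16, 25, 7]` → values = [12, 13, 16, 25, 7]
`values[1:3] = [97]` → values = [12, 97, 25, 7]
`result = values` → result = [12, 97, 25, 7]
So result = [12, 97, 25, 7]

Answer: [12, 97, 25, 7]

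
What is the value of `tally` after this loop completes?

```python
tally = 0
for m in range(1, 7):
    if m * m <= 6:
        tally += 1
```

Count numbers where m² ≤ 6
`tally` takes the values: 0 → 1 → 2

Answer: 2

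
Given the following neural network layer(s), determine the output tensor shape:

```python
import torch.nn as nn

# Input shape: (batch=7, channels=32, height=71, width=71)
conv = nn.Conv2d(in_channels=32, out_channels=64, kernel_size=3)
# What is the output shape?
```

Input: (7, 32, 71, 71) -> Output: (7, 64, 69, 69)

Answer: (7, 64, 69, 69)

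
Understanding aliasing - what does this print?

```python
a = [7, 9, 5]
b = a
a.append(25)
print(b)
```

Key concept: basic list aliasing.
Step by step:
`a = [7, 9, 5]` → a = [7, 9, 5]
`b = a` → b = [7, 9, 5] (same object as a)
`a.append(25)` → a = [7, 9, 5, 25] (same object as b); b = [7, 9, 5, 25] (same object as a)
`print(b)` → prints [7, 9, 5, 25]

Answer: [7, 9, 5, 25]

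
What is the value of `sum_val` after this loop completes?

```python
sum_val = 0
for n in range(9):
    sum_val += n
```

Sum of 0 to 8 = 36
`sum_val` takes the values: 0 → 1 → 3 → 6 → 10 → 15 → 21 → 28 → 36

Answer: 36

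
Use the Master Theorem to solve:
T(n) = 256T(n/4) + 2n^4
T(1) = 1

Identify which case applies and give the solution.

a=256, b=4, f(n)=2n^4. log_4(256) = 4. Since c=4 = 4, Case 2 applies: T(n) = Θ(n^log_b(a) · log n) = O(n^4 log n).

Answer: O(n^4 log n) - Case 2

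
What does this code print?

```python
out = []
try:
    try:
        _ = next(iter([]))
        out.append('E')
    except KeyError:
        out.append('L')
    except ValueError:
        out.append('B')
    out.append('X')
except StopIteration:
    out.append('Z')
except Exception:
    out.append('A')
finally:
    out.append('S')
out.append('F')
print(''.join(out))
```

Execution trace: 'Z' (except StopIteration) → 'S' (finally) → 'F' (after the try/except). Output: ZSF

Answer: ZSF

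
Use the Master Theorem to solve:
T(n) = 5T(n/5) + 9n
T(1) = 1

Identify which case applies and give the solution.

a=5, b=5, f(n)=9n. log_5(5) = 1. Since c=1 = 1, Case 2 applies: T(n) = Θ(n^log_b(a) · log n) = O(n log n).

Answer: O(n log n) - Case 2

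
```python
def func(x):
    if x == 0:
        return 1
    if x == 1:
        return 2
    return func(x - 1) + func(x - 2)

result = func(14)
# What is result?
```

Build up from base cases: func(0)=1, func(1)=2, func(2)=3, func(3)=5, func(4)=8, func(5)=13, func(6)=21, ..., func(14)=987

Answer: 987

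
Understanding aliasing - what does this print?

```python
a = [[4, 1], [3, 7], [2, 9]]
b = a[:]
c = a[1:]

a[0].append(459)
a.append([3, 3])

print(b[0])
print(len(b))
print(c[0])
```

Key concept: slice with nested mutation.
Step by step:
`a = [[4, 1], [3, 7], [2, 9]]` → a = [[4, 1], [3, 7], [2, 9]]
`b = a[:]` → b = [[4, 1], [3, 7], [2, 9]]
`c = a[1:]` → c = [[3, 7], [2, 9]]
`a[0].append(459)` → a = [[4, 1, 459], [3, 7], [2, 9]]; b = [[4, 1, 459], [3, 7], [2, 9]]
`a.append([3, 3])` → a = [[4, 1, 459], [3, 7], [2, 9], [3, 3]]
`print(b[0])` → prints [4, 1, 459]
`print(len(b))` → prints 3
`print(c[0])` → prints [3, 7]

Answer:
[4, 1, 459]
3
[3, 7]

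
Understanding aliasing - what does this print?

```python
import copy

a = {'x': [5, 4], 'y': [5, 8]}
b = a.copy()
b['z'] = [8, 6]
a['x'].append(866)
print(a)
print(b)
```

Key concept: shallow copy of dict with mutable values.
Step by step:
`a = {'x': [5, 4], 'y': [5, 8]}` → a = {'x': [5, 4], 'y': [5, 8]}
`b = a.copy()` → b = {'x': [5, 4], 'y': [5, 8]}
`b['z'] = [8, 6]` → b = {'x': [5, 4], 'y': [5, 8], 'z': [8, 6]}
`a['x'].append(866)` → a = {'x': [5, 4, 866], 'y': [5, 8]}; b = {'x': [5, 4, 866], 'y': [5, 8], 'z': [8, 6]}
`print(a)` → prints {'x': [5, 4, 866], 'y': [5, 8]}
`print(b)` → prints {'x': [5, 4, 866], 'y': [5, 8], 'z': [8, 6]}

Answer:
{'x': [5, 4, 866], 'y': [5, 8]}
{'x': [5, 4, 866], 'y': [5, 8], 'z': [8, 6]}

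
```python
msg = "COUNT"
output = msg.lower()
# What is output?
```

Trace:
`msg = "COUNT"` → msg = 'COUNT'
`output = msg.lower()` → output = 'count'
So output = 'count'

Answer: 'count'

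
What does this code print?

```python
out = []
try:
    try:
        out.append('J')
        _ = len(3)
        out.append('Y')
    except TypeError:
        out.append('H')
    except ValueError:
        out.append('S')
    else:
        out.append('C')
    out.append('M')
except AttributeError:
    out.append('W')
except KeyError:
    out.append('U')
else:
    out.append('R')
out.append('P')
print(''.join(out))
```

Execution trace: 'J' (inner try body) → 'H' (inner except TypeError) → 'M' (try body, no exception) → 'R' (else) → 'P' (after the try/except). Output: JHMRP

Answer: JHMRP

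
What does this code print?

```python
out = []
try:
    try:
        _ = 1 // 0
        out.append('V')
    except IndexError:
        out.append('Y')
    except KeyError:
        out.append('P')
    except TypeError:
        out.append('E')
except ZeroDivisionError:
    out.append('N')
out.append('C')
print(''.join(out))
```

Execution trace: 'N' (outer except ZeroDivisionError) → 'C' (after the try/except). Output: NC

Answer: NC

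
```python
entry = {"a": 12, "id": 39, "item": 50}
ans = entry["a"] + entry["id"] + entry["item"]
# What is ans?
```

Trace:
`entry = {"a": 12, "id": 39, "item": 50}` → entry = {'a': 12, 'id': 39, 'item': 50}
`ans = entry["a"] + entry["id"] + entry["item"]` → ans = 101
So ans = 101

Answer: 101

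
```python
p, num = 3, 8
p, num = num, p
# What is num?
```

Trace:
`p, num = 3, 8` → p = 3; num = 8
`p, num = num, p` → p = 8; num = 3
So num = 3

Answer: 3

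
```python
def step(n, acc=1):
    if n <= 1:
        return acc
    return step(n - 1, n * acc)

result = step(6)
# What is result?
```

Accumulator trace (n, acc): (6, 1) -> (5, 6) -> (4, 30) -> (3, 120) -> (2, 360) -> (1, 720) -> return 720

Answer: 720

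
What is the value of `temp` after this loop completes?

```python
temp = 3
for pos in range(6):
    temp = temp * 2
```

Multiply by 2, 6 times: 3 * 2^6 = 192
`temp` takes the values: 3 → 6 → 12 → 24 → 48 → 96 → 192

Answer: 192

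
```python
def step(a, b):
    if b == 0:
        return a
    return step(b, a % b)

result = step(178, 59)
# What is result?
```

step(178, 59) -> step(59, 1) -> step(1, 0) -> 1

Answer: 1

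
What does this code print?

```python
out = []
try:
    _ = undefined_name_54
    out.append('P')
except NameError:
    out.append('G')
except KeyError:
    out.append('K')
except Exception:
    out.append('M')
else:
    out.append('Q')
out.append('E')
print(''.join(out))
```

Execution trace: 'G' (except NameError) → 'E' (after the try/except). Output: GE

Answer: GE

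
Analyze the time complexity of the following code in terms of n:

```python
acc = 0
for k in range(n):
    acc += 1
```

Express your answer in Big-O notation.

Each loop level contributes: n. Multiplying the contributions gives O(n).

Answer: O(n)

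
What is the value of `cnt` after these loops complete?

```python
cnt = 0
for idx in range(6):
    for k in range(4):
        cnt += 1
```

6 * 4 = 24
`cnt` takes the values: 0 → 1 → 2 → 3 → 4 → 5 → 6 → 7 → 8 → 9 → 10 → 11 → 12 → 13 → 14 → 15 → 16 → 17 → 18 → 19 → 20 → 21 → 22 → 23 → 24

Answer: 24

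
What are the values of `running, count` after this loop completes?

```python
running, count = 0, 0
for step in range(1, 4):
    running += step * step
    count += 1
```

Sum of squares and count
`running, count` takes the values: (0, 0) → (1, 0) → (1, 1) → (5, 1) → (5, 2) → (14, 2) → (14, 3)

Answer: 14, 3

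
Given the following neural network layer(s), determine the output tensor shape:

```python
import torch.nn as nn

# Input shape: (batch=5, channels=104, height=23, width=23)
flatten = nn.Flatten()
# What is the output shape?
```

Input: (5, 104, 23, 23) -> Output: (5, 55016)

Answer: (5, 55016)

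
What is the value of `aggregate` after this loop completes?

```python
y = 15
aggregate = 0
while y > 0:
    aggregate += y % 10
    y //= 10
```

Sum digits of 15
`aggregate` takes the values: 0 → 5 → 6

Answer: 6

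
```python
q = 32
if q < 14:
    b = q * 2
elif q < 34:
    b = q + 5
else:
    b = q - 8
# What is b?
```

Trace:
`q = 32` → q = 32
`if q < 14: ...` → q < 14 is False, q < 34 is True → b = 37
So b = 37

Answer: 37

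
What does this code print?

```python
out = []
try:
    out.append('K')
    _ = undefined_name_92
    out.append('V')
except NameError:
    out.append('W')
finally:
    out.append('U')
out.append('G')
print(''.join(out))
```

Execution trace: 'K' (try body) → 'W' (except NameError) → 'U' (finally) → 'G' (after the try/except). Output: KWUG

Answer: KWUG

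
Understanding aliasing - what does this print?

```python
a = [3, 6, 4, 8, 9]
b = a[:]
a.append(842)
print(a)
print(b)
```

Key concept: slice [:] creates copy.
Step by step:
`a = [3, 6, 4, 8, 9]` → a = [3, 6, 4, 8, 9]
`b = a[:]` → b = [3, 6, 4, 8, 9]
`a.append(842)` → a = [3, 6, 4, 8, 9, 842]
`print(a)` → prints [3, 6, 4, 8, 9, 842]
`print(b)` → prints [3, 6, 4, 8, 9]

Answer:
[3, 6, 4, 8, 9, 842]
[3, 6, 4, 8, 9]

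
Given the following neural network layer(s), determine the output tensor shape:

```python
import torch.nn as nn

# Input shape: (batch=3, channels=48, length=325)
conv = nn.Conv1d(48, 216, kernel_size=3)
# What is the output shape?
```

Input: (3, 48, 325) -> Output: (3, 216, 323)

Answer: (3, 216, 323)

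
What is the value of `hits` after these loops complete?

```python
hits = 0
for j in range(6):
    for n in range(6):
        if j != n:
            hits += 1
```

6² - 6 (exclude diagonal)
`hits` takes the values: 0 → 1 → 2 → 3 → 4 → 5 → 6 → 7 → 8 → 9 → 10 → 11 → 12 → 13 → 14 → 15 → 16 → 17 → 18 → 19 → 20 → 21 → 22 → 23 → 24 → 25 → 26 → 27 → 28 → 29 → 30

Answer: 30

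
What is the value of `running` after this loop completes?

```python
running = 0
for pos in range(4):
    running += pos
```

Sum of 0 to 3 = 6
`running` takes the values: 0 → 1 → 3 → 6

Answer: 6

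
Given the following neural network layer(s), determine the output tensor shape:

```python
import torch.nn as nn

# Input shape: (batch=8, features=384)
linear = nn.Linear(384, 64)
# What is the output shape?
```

Input: (8, 384) -> Output: (8, 64)

Answer: (8, 64)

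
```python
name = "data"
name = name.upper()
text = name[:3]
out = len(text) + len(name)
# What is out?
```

Trace:
`name = "data"` → name = 'data'
`name = name.upper()` → name = 'DATA'
`text = name[:3]` → text = 'DAT'
`out = len(text) + len(name)` → out = 7
So out = 7

Answer: 7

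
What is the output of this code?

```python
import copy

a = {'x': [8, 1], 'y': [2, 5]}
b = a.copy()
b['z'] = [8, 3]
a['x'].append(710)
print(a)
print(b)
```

Key concept: shallow copy of dict with mutable values.
Step by step:
`a = {'x': [8, 1], 'y': [2, 5]}` → a = {'x': [8, 1], 'y': [2, 5]}
`b = a.copy()` → b = {'x': [8, 1], 'y': [2, 5]}
`b['z'] = [8, 3]` → b = {'x': [8, 1], 'y': [2, 5], 'z': [8, 3]}
`a['x'].append(710)` → a = {'x': [8, 1, 710], 'y': [2, 5]}; b = {'x': [8, 1, 710], 'y': [2, 5], 'z': [8, 3]}
`print(a)` → prints {'x': [8, 1, 710], 'y': [2, 5]}
`print(b)` → prints {'x': [8, 1, 710], 'y': [2, 5], 'z': [8, 3]}

Answer:
{'x': [8, 1, 710], 'y': [2, 5]}
{'x': [8, 1, 710], 'y': [2, 5], 'z': [8, 3]}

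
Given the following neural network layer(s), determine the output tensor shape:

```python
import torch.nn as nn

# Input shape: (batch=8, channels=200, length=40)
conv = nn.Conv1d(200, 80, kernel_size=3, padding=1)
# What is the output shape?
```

Input: (8, 200, 40) -> Output: (8, 80, 40)

Answer: (8, 80, 40)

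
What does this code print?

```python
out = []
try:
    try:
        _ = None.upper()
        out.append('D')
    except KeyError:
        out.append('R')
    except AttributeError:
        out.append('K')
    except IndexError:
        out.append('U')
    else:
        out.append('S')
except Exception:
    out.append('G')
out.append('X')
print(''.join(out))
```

Execution trace: 'K' (inner except AttributeError) → 'X' (after the try/except). Output: KX

Answer: KX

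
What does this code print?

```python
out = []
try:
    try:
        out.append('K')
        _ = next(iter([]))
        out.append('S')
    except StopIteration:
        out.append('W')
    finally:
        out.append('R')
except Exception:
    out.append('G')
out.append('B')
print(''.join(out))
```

Execution trace: 'K' (inner try body) → 'W' (inner except StopIteration) → 'R' (inner finally) → 'B' (after the try/except). Output: KWRB

Answer: KWRB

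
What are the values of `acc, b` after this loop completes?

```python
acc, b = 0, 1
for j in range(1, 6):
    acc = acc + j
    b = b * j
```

Sum and factorial of 1 to 5
`acc, b` takes the values: (0, 1) → (1, 1) → (3, 1) → (3, 2) → (6, 2) → (6, 6) → (10, 6) → (10, 24) → (15, 24) → (15, 120)

Answer: 15, 120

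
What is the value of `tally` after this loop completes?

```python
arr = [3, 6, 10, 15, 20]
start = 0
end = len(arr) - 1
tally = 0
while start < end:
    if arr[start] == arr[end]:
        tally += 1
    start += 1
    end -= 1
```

Count matching pairs from ends
`tally` takes the values: 0

Answer: 0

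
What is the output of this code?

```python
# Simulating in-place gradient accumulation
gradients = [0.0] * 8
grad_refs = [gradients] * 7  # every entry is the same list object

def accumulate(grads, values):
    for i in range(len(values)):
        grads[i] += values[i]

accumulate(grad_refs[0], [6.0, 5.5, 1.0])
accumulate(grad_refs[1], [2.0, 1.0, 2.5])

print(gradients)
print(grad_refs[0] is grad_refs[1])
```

Key concept: gradient accumulation aliasing.
Step by step:
`gradients = [0.0] * 8` → gradients = [0.0, 0.0, 0.0, 0.0, 0.0, 0.0, 0.0, 0.0]
`grad_refs = [gradients] * 7` → grad_refs = [[0.0, 0.0, 0.0, 0.0, 0.0, 0.0, 0.0, 0.0], [0.0, 0.0, 0.0, 0.0, 0.0, 0.0, 0.0, 0.0], [0.0, 0.0, 0.0, 0.0, 0.0, 0.0, 0.0, 0.0], [0.0, 0.0, 0.0, 0.0, 0.0, 0.0, 0.0, 0.0], [0.0, 0.0, 0.0, 0.0, 0.0, 0.0, 0.0, 0.0], [0.0, 0.0, 0.0, 0.0, 0.0, 0.0, 0.0, 0.0], [0.0, 0.0, 0.0, 0.0, 0.0, 0.0, 0.0, 0.0]]
`accumulate(grad_refs[0], [6.0, 5.5, 1.0])` → gradients = [6.0, 5.5, 1.0, 0.0, 0.0, 0.0, 0.0, 0.0]; grad_refs = [[6.0, 5.5, 1.0, 0.0, 0.0, 0.0, 0.0, 0.0], [6.0, 5.5, 1.0, 0.0, 0.0, 0.0, 0.0, 0.0], [6.0, 5.5, 1.0, 0.0, 0.0, 0.0, 0.0, 0.0], [6.0, 5.5, 1.0, 0.0, 0.0, 0.0, 0.0, 0.0], [6.0, 5.5, 1.0, 0.0, 0.0, 0.0, 0.0, 0.0], [6.0, 5.5, 1.0, 0.0, 0.0, 0.0, 0.0, 0.0], [6.0, 5.5, 1.0, 0.0, 0.0, 0.0, 0.0, 0.0]]
`accumulate(grad_refs[1], [2.0, 1.0, 2.5])` → gradients = [8.0, 6.5, 3.5, 0.0, 0.0, 0.0, 0.0, 0.0]; grad_refs = [[8.0, 6.5, 3.5, 0.0, 0.0, 0.0, 0.0, 0.0], [8.0, 6.5, 3.5, 0.0, 0.0, 0.0, 0.0, 0.0], [8.0, 6.5, 3.5, 0.0, 0.0, 0.0, 0.0, 0.0], [8.0, 6.5, 3.5, 0.0, 0.0, 0.0, 0.0, 0.0], [8.0, 6.5, 3.5, 0.0, 0.0, 0.0, 0.0, 0.0], [8.0, 6.5, 3.5, 0.0, 0.0, 0.0, 0.0, 0.0], [8.0, 6.5, 3.5, 0.0, 0.0, 0.0, 0.0, 0.0]]
`print(gradients)` → prints [8.0, 6.5, 3.5, 0.0, 0.0, 0.0, 0.0, 0.0]
`print(grad_refs[0] is grad_refs[1])` → prints True

Answer:
[8.0, 6.5, 3.5, 0.0, 0.0, 0.0, 0.0, 0.0]
True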